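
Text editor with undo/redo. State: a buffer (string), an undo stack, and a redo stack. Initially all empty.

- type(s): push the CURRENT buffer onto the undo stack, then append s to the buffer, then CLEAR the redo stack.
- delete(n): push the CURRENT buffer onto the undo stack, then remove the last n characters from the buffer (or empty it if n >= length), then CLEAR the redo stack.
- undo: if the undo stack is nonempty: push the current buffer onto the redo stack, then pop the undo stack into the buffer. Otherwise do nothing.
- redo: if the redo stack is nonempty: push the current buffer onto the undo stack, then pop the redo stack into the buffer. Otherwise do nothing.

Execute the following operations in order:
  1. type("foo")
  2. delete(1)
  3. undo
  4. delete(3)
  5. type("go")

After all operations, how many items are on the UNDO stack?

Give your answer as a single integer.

After op 1 (type): buf='foo' undo_depth=1 redo_depth=0
After op 2 (delete): buf='fo' undo_depth=2 redo_depth=0
After op 3 (undo): buf='foo' undo_depth=1 redo_depth=1
After op 4 (delete): buf='(empty)' undo_depth=2 redo_depth=0
After op 5 (type): buf='go' undo_depth=3 redo_depth=0

Answer: 3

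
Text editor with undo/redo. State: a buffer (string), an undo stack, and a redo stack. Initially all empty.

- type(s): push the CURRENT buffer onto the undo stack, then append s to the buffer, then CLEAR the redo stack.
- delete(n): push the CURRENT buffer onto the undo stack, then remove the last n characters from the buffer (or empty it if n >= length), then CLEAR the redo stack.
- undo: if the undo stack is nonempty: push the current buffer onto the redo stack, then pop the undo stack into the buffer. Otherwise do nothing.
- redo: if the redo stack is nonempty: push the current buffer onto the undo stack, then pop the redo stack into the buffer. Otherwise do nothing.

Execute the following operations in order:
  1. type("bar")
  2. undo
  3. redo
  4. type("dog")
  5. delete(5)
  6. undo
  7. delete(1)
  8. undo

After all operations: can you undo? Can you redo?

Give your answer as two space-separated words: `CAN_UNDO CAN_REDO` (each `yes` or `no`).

After op 1 (type): buf='bar' undo_depth=1 redo_depth=0
After op 2 (undo): buf='(empty)' undo_depth=0 redo_depth=1
After op 3 (redo): buf='bar' undo_depth=1 redo_depth=0
After op 4 (type): buf='bardog' undo_depth=2 redo_depth=0
After op 5 (delete): buf='b' undo_depth=3 redo_depth=0
After op 6 (undo): buf='bardog' undo_depth=2 redo_depth=1
After op 7 (delete): buf='bardo' undo_depth=3 redo_depth=0
After op 8 (undo): buf='bardog' undo_depth=2 redo_depth=1

Answer: yes yes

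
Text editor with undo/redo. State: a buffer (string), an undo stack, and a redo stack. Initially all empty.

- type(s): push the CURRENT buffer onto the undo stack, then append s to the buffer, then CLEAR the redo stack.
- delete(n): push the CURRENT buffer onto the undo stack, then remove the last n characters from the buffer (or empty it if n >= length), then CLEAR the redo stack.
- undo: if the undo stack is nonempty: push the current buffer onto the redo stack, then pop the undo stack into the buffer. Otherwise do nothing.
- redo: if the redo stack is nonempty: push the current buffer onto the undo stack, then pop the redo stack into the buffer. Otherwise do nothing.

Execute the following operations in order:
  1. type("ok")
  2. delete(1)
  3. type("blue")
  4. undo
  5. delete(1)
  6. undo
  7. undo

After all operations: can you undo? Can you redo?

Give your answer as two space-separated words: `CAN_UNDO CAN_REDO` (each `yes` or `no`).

Answer: yes yes

Derivation:
After op 1 (type): buf='ok' undo_depth=1 redo_depth=0
After op 2 (delete): buf='o' undo_depth=2 redo_depth=0
After op 3 (type): buf='oblue' undo_depth=3 redo_depth=0
After op 4 (undo): buf='o' undo_depth=2 redo_depth=1
After op 5 (delete): buf='(empty)' undo_depth=3 redo_depth=0
After op 6 (undo): buf='o' undo_depth=2 redo_depth=1
After op 7 (undo): buf='ok' undo_depth=1 redo_depth=2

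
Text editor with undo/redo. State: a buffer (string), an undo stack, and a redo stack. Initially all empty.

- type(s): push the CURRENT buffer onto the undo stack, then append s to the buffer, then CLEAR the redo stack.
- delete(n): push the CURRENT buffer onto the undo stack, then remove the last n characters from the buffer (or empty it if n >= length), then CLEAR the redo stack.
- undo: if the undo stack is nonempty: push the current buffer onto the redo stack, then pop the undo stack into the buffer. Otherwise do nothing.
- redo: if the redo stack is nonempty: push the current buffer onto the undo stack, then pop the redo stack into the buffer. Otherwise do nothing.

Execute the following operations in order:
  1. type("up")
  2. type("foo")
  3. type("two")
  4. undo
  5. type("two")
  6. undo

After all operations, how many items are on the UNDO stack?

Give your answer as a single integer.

After op 1 (type): buf='up' undo_depth=1 redo_depth=0
After op 2 (type): buf='upfoo' undo_depth=2 redo_depth=0
After op 3 (type): buf='upfootwo' undo_depth=3 redo_depth=0
After op 4 (undo): buf='upfoo' undo_depth=2 redo_depth=1
After op 5 (type): buf='upfootwo' undo_depth=3 redo_depth=0
After op 6 (undo): buf='upfoo' undo_depth=2 redo_depth=1

Answer: 2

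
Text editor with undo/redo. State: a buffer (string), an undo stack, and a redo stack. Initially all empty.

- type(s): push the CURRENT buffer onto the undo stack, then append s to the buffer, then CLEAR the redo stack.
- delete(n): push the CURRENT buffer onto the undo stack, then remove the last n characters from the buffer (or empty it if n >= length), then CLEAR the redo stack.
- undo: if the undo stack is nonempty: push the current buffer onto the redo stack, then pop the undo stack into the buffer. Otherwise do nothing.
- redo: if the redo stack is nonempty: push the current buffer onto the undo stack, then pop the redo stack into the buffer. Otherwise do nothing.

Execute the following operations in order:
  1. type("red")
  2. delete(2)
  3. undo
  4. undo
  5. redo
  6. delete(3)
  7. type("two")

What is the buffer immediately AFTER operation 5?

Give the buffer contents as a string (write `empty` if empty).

Answer: red

Derivation:
After op 1 (type): buf='red' undo_depth=1 redo_depth=0
After op 2 (delete): buf='r' undo_depth=2 redo_depth=0
After op 3 (undo): buf='red' undo_depth=1 redo_depth=1
After op 4 (undo): buf='(empty)' undo_depth=0 redo_depth=2
After op 5 (redo): buf='red' undo_depth=1 redo_depth=1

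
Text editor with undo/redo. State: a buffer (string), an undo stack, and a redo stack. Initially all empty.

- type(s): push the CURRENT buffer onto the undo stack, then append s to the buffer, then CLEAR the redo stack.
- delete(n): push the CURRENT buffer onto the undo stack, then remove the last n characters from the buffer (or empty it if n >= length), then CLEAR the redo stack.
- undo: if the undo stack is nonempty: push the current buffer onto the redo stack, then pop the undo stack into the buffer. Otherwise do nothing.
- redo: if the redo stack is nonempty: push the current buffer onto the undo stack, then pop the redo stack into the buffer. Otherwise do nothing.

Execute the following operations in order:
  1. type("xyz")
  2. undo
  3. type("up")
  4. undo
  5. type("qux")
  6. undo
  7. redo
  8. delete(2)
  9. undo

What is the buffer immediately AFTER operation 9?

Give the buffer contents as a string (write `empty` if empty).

After op 1 (type): buf='xyz' undo_depth=1 redo_depth=0
After op 2 (undo): buf='(empty)' undo_depth=0 redo_depth=1
After op 3 (type): buf='up' undo_depth=1 redo_depth=0
After op 4 (undo): buf='(empty)' undo_depth=0 redo_depth=1
After op 5 (type): buf='qux' undo_depth=1 redo_depth=0
After op 6 (undo): buf='(empty)' undo_depth=0 redo_depth=1
After op 7 (redo): buf='qux' undo_depth=1 redo_depth=0
After op 8 (delete): buf='q' undo_depth=2 redo_depth=0
After op 9 (undo): buf='qux' undo_depth=1 redo_depth=1

Answer: qux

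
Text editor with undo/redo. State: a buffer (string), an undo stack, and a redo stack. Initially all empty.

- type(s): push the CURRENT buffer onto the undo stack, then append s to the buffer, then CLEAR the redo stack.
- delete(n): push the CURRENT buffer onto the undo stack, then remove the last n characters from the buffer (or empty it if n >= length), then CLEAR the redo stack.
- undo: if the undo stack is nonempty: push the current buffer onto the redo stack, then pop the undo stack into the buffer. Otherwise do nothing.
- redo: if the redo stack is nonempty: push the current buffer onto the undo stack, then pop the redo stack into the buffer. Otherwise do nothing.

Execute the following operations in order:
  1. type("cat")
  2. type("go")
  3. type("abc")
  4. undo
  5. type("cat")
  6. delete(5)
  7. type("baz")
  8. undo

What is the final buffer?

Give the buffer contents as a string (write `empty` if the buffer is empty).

After op 1 (type): buf='cat' undo_depth=1 redo_depth=0
After op 2 (type): buf='catgo' undo_depth=2 redo_depth=0
After op 3 (type): buf='catgoabc' undo_depth=3 redo_depth=0
After op 4 (undo): buf='catgo' undo_depth=2 redo_depth=1
After op 5 (type): buf='catgocat' undo_depth=3 redo_depth=0
After op 6 (delete): buf='cat' undo_depth=4 redo_depth=0
After op 7 (type): buf='catbaz' undo_depth=5 redo_depth=0
After op 8 (undo): buf='cat' undo_depth=4 redo_depth=1

Answer: cat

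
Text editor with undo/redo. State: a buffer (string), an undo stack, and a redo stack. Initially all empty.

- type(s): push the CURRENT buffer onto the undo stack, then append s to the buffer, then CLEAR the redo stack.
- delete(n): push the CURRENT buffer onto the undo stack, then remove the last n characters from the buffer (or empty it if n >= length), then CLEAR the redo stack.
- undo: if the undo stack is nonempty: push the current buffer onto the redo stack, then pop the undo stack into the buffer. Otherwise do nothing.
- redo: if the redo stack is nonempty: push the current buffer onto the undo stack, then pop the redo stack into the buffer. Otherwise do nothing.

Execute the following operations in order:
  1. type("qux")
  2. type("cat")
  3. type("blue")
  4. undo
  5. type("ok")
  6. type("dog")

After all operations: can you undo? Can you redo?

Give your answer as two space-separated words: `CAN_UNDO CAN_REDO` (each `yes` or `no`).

After op 1 (type): buf='qux' undo_depth=1 redo_depth=0
After op 2 (type): buf='quxcat' undo_depth=2 redo_depth=0
After op 3 (type): buf='quxcatblue' undo_depth=3 redo_depth=0
After op 4 (undo): buf='quxcat' undo_depth=2 redo_depth=1
After op 5 (type): buf='quxcatok' undo_depth=3 redo_depth=0
After op 6 (type): buf='quxcatokdog' undo_depth=4 redo_depth=0

Answer: yes no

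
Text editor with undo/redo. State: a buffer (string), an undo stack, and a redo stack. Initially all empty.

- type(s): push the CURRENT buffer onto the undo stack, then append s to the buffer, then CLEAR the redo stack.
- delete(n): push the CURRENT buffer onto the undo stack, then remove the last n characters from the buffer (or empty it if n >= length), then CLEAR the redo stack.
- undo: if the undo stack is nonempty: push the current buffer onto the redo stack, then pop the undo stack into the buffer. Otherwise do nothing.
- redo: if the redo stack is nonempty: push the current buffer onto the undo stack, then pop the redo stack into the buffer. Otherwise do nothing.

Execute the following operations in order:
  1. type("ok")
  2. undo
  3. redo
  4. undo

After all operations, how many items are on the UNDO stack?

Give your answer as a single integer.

Answer: 0

Derivation:
After op 1 (type): buf='ok' undo_depth=1 redo_depth=0
After op 2 (undo): buf='(empty)' undo_depth=0 redo_depth=1
After op 3 (redo): buf='ok' undo_depth=1 redo_depth=0
After op 4 (undo): buf='(empty)' undo_depth=0 redo_depth=1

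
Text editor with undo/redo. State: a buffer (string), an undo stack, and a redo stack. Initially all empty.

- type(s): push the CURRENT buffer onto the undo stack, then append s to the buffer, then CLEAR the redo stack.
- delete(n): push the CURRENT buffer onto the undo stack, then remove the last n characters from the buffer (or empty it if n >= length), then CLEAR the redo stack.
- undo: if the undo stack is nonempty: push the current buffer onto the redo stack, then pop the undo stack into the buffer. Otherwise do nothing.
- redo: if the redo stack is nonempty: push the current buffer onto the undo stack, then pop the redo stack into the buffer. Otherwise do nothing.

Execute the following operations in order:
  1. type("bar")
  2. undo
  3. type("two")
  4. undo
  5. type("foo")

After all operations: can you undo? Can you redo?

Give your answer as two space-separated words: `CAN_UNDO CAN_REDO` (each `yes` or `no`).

After op 1 (type): buf='bar' undo_depth=1 redo_depth=0
After op 2 (undo): buf='(empty)' undo_depth=0 redo_depth=1
After op 3 (type): buf='two' undo_depth=1 redo_depth=0
After op 4 (undo): buf='(empty)' undo_depth=0 redo_depth=1
After op 5 (type): buf='foo' undo_depth=1 redo_depth=0

Answer: yes no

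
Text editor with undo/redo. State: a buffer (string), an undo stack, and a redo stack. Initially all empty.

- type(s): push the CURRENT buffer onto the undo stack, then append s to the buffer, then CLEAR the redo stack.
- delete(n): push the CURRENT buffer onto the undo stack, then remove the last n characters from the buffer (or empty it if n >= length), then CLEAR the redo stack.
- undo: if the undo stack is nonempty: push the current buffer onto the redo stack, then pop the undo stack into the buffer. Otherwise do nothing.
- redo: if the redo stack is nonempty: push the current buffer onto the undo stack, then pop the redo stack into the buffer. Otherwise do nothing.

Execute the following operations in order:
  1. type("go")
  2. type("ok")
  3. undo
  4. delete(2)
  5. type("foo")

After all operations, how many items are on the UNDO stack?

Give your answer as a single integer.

After op 1 (type): buf='go' undo_depth=1 redo_depth=0
After op 2 (type): buf='gook' undo_depth=2 redo_depth=0
After op 3 (undo): buf='go' undo_depth=1 redo_depth=1
After op 4 (delete): buf='(empty)' undo_depth=2 redo_depth=0
After op 5 (type): buf='foo' undo_depth=3 redo_depth=0

Answer: 3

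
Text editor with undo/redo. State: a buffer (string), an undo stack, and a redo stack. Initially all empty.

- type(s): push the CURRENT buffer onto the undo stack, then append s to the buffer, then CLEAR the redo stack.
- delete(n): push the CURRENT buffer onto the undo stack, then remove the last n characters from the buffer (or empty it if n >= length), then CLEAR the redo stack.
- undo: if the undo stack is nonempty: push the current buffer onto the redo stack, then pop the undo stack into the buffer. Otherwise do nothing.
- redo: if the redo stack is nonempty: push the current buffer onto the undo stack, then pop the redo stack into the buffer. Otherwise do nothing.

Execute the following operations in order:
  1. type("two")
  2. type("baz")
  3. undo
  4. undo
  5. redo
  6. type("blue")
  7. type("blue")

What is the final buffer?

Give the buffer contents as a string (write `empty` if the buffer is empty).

After op 1 (type): buf='two' undo_depth=1 redo_depth=0
After op 2 (type): buf='twobaz' undo_depth=2 redo_depth=0
After op 3 (undo): buf='two' undo_depth=1 redo_depth=1
After op 4 (undo): buf='(empty)' undo_depth=0 redo_depth=2
After op 5 (redo): buf='two' undo_depth=1 redo_depth=1
After op 6 (type): buf='twoblue' undo_depth=2 redo_depth=0
After op 7 (type): buf='twoblueblue' undo_depth=3 redo_depth=0

Answer: twoblueblue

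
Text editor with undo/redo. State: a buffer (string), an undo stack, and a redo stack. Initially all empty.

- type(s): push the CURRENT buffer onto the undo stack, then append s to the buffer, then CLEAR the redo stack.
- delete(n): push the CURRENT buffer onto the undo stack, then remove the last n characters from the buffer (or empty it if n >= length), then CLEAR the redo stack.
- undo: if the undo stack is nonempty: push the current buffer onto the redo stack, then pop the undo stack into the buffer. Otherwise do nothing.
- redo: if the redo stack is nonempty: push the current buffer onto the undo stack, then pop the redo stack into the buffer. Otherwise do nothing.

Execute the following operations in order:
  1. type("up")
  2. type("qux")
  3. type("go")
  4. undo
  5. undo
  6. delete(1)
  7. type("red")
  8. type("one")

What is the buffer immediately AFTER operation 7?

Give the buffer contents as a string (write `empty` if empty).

After op 1 (type): buf='up' undo_depth=1 redo_depth=0
After op 2 (type): buf='upqux' undo_depth=2 redo_depth=0
After op 3 (type): buf='upquxgo' undo_depth=3 redo_depth=0
After op 4 (undo): buf='upqux' undo_depth=2 redo_depth=1
After op 5 (undo): buf='up' undo_depth=1 redo_depth=2
After op 6 (delete): buf='u' undo_depth=2 redo_depth=0
After op 7 (type): buf='ured' undo_depth=3 redo_depth=0

Answer: ured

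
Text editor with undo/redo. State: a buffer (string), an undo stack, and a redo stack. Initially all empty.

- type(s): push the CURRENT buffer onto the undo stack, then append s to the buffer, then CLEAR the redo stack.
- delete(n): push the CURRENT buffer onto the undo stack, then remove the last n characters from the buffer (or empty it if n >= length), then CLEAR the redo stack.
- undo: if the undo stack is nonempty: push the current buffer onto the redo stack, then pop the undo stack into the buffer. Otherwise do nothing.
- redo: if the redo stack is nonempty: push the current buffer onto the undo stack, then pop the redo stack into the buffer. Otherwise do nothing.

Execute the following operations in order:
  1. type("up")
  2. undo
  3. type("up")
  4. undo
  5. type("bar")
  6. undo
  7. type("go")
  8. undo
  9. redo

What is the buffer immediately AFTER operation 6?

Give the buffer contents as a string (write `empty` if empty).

Answer: empty

Derivation:
After op 1 (type): buf='up' undo_depth=1 redo_depth=0
After op 2 (undo): buf='(empty)' undo_depth=0 redo_depth=1
After op 3 (type): buf='up' undo_depth=1 redo_depth=0
After op 4 (undo): buf='(empty)' undo_depth=0 redo_depth=1
After op 5 (type): buf='bar' undo_depth=1 redo_depth=0
After op 6 (undo): buf='(empty)' undo_depth=0 redo_depth=1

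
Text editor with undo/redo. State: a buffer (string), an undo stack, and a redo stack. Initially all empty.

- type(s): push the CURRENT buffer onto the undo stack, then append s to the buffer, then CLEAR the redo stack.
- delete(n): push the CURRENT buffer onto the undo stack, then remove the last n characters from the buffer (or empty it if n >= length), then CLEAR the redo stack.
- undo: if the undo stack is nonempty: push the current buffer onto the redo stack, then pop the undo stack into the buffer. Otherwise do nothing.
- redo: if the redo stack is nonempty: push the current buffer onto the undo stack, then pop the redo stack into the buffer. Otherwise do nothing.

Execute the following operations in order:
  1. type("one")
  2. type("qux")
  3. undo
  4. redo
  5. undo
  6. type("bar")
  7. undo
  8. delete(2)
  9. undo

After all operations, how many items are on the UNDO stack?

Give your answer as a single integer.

After op 1 (type): buf='one' undo_depth=1 redo_depth=0
After op 2 (type): buf='onequx' undo_depth=2 redo_depth=0
After op 3 (undo): buf='one' undo_depth=1 redo_depth=1
After op 4 (redo): buf='onequx' undo_depth=2 redo_depth=0
After op 5 (undo): buf='one' undo_depth=1 redo_depth=1
After op 6 (type): buf='onebar' undo_depth=2 redo_depth=0
After op 7 (undo): buf='one' undo_depth=1 redo_depth=1
After op 8 (delete): buf='o' undo_depth=2 redo_depth=0
After op 9 (undo): buf='one' undo_depth=1 redo_depth=1

Answer: 1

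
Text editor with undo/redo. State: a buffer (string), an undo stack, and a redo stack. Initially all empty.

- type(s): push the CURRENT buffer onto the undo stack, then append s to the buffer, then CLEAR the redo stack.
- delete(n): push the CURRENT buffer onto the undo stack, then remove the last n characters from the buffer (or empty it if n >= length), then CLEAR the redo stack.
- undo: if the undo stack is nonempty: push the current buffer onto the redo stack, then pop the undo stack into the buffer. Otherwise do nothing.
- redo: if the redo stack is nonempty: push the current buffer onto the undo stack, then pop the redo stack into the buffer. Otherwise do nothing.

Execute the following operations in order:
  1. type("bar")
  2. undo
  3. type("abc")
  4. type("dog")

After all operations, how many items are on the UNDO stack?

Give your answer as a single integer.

Answer: 2

Derivation:
After op 1 (type): buf='bar' undo_depth=1 redo_depth=0
After op 2 (undo): buf='(empty)' undo_depth=0 redo_depth=1
After op 3 (type): buf='abc' undo_depth=1 redo_depth=0
After op 4 (type): buf='abcdog' undo_depth=2 redo_depth=0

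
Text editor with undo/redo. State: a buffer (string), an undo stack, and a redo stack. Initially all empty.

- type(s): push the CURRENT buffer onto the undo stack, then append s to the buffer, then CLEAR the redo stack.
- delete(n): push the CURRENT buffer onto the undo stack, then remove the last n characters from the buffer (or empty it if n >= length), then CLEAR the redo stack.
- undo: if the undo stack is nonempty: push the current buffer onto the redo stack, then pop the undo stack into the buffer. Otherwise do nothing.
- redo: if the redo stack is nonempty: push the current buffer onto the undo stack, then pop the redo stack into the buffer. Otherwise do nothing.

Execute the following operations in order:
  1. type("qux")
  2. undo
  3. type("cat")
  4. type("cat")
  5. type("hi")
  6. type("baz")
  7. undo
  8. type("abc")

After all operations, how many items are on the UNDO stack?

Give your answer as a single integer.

After op 1 (type): buf='qux' undo_depth=1 redo_depth=0
After op 2 (undo): buf='(empty)' undo_depth=0 redo_depth=1
After op 3 (type): buf='cat' undo_depth=1 redo_depth=0
After op 4 (type): buf='catcat' undo_depth=2 redo_depth=0
After op 5 (type): buf='catcathi' undo_depth=3 redo_depth=0
After op 6 (type): buf='catcathibaz' undo_depth=4 redo_depth=0
After op 7 (undo): buf='catcathi' undo_depth=3 redo_depth=1
After op 8 (type): buf='catcathiabc' undo_depth=4 redo_depth=0

Answer: 4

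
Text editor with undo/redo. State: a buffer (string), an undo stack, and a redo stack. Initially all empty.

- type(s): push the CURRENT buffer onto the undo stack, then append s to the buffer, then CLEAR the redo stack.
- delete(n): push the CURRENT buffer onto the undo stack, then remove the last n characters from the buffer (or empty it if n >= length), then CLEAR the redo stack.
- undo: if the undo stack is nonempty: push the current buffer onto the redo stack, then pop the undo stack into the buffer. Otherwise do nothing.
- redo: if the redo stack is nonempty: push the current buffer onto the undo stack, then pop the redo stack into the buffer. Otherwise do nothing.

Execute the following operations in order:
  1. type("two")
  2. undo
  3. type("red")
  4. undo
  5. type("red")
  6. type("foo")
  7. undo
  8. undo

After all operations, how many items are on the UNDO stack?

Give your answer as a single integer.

After op 1 (type): buf='two' undo_depth=1 redo_depth=0
After op 2 (undo): buf='(empty)' undo_depth=0 redo_depth=1
After op 3 (type): buf='red' undo_depth=1 redo_depth=0
After op 4 (undo): buf='(empty)' undo_depth=0 redo_depth=1
After op 5 (type): buf='red' undo_depth=1 redo_depth=0
After op 6 (type): buf='redfoo' undo_depth=2 redo_depth=0
After op 7 (undo): buf='red' undo_depth=1 redo_depth=1
After op 8 (undo): buf='(empty)' undo_depth=0 redo_depth=2

Answer: 0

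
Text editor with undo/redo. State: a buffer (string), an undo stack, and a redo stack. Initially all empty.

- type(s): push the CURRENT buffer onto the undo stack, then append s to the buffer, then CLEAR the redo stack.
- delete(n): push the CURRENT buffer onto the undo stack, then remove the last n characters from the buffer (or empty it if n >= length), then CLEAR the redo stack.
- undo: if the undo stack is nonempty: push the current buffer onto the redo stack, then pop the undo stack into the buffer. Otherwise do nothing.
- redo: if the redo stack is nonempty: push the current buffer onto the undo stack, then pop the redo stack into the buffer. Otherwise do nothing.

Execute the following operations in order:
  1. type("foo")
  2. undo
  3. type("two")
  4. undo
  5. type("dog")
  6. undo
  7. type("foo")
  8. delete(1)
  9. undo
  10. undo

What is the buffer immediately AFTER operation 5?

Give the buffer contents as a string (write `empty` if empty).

After op 1 (type): buf='foo' undo_depth=1 redo_depth=0
After op 2 (undo): buf='(empty)' undo_depth=0 redo_depth=1
After op 3 (type): buf='two' undo_depth=1 redo_depth=0
After op 4 (undo): buf='(empty)' undo_depth=0 redo_depth=1
After op 5 (type): buf='dog' undo_depth=1 redo_depth=0

Answer: dog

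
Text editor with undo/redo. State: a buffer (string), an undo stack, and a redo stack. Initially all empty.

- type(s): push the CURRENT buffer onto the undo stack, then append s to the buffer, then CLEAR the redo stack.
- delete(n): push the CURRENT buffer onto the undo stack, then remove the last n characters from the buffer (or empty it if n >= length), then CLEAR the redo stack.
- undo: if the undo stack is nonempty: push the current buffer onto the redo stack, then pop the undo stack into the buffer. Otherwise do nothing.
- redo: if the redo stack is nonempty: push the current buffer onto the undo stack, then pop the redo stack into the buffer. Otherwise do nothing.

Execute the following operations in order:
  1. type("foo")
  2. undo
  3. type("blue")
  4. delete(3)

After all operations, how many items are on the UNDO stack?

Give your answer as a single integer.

Answer: 2

Derivation:
After op 1 (type): buf='foo' undo_depth=1 redo_depth=0
After op 2 (undo): buf='(empty)' undo_depth=0 redo_depth=1
After op 3 (type): buf='blue' undo_depth=1 redo_depth=0
After op 4 (delete): buf='b' undo_depth=2 redo_depth=0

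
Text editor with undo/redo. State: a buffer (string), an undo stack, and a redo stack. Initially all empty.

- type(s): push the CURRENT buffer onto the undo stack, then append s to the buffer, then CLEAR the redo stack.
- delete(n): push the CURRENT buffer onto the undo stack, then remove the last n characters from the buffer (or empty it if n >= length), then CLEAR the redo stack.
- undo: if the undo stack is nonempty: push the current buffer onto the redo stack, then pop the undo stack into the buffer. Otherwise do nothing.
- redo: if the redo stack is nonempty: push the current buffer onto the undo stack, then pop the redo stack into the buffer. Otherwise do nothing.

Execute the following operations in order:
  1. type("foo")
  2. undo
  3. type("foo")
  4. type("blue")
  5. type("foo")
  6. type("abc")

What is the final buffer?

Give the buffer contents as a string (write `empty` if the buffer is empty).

After op 1 (type): buf='foo' undo_depth=1 redo_depth=0
After op 2 (undo): buf='(empty)' undo_depth=0 redo_depth=1
After op 3 (type): buf='foo' undo_depth=1 redo_depth=0
After op 4 (type): buf='fooblue' undo_depth=2 redo_depth=0
After op 5 (type): buf='foobluefoo' undo_depth=3 redo_depth=0
After op 6 (type): buf='foobluefooabc' undo_depth=4 redo_depth=0

Answer: foobluefooabc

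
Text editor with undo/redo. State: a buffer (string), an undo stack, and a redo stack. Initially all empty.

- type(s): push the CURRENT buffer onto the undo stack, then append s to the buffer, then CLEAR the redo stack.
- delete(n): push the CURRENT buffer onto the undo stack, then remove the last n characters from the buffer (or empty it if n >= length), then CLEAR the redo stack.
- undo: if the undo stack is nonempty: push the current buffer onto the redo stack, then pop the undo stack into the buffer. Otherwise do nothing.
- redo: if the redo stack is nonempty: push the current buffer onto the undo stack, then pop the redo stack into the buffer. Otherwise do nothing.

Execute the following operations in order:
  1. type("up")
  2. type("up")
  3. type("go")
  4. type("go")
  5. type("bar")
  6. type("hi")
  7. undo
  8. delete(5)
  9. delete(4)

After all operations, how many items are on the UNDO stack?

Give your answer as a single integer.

After op 1 (type): buf='up' undo_depth=1 redo_depth=0
After op 2 (type): buf='upup' undo_depth=2 redo_depth=0
After op 3 (type): buf='upupgo' undo_depth=3 redo_depth=0
After op 4 (type): buf='upupgogo' undo_depth=4 redo_depth=0
After op 5 (type): buf='upupgogobar' undo_depth=5 redo_depth=0
After op 6 (type): buf='upupgogobarhi' undo_depth=6 redo_depth=0
After op 7 (undo): buf='upupgogobar' undo_depth=5 redo_depth=1
After op 8 (delete): buf='upupgo' undo_depth=6 redo_depth=0
After op 9 (delete): buf='up' undo_depth=7 redo_depth=0

Answer: 7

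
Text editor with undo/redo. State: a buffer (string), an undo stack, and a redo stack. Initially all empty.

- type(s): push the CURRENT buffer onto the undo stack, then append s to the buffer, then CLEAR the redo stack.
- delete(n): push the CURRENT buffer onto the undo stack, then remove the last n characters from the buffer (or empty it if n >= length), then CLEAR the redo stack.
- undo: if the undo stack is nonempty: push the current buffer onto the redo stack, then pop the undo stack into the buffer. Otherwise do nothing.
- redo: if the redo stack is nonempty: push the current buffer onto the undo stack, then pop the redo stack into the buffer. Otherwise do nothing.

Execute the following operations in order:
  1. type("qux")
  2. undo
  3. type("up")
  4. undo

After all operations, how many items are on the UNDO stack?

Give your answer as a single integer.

Answer: 0

Derivation:
After op 1 (type): buf='qux' undo_depth=1 redo_depth=0
After op 2 (undo): buf='(empty)' undo_depth=0 redo_depth=1
After op 3 (type): buf='up' undo_depth=1 redo_depth=0
After op 4 (undo): buf='(empty)' undo_depth=0 redo_depth=1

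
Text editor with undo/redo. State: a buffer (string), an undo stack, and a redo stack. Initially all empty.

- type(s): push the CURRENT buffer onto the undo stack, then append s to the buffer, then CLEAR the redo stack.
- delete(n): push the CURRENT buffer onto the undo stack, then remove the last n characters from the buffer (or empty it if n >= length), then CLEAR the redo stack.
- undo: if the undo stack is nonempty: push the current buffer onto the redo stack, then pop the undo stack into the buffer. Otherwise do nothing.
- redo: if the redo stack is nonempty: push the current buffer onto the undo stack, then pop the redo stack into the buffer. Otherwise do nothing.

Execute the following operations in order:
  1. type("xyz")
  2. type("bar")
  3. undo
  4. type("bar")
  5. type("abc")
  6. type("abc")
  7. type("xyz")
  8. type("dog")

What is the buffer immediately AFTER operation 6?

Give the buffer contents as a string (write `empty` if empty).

Answer: xyzbarabcabc

Derivation:
After op 1 (type): buf='xyz' undo_depth=1 redo_depth=0
After op 2 (type): buf='xyzbar' undo_depth=2 redo_depth=0
After op 3 (undo): buf='xyz' undo_depth=1 redo_depth=1
After op 4 (type): buf='xyzbar' undo_depth=2 redo_depth=0
After op 5 (type): buf='xyzbarabc' undo_depth=3 redo_depth=0
After op 6 (type): buf='xyzbarabcabc' undo_depth=4 redo_depth=0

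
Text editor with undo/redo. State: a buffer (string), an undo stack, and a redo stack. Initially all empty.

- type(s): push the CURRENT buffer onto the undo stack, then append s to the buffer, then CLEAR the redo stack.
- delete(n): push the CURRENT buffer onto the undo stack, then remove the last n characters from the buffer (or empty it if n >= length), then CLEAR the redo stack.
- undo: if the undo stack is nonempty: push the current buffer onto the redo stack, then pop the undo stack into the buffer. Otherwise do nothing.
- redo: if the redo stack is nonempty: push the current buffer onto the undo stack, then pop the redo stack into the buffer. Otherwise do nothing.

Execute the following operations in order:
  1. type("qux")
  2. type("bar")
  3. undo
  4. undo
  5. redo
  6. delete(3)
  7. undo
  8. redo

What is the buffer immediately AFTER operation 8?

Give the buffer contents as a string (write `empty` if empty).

After op 1 (type): buf='qux' undo_depth=1 redo_depth=0
After op 2 (type): buf='quxbar' undo_depth=2 redo_depth=0
After op 3 (undo): buf='qux' undo_depth=1 redo_depth=1
After op 4 (undo): buf='(empty)' undo_depth=0 redo_depth=2
After op 5 (redo): buf='qux' undo_depth=1 redo_depth=1
After op 6 (delete): buf='(empty)' undo_depth=2 redo_depth=0
After op 7 (undo): buf='qux' undo_depth=1 redo_depth=1
After op 8 (redo): buf='(empty)' undo_depth=2 redo_depth=0

Answer: empty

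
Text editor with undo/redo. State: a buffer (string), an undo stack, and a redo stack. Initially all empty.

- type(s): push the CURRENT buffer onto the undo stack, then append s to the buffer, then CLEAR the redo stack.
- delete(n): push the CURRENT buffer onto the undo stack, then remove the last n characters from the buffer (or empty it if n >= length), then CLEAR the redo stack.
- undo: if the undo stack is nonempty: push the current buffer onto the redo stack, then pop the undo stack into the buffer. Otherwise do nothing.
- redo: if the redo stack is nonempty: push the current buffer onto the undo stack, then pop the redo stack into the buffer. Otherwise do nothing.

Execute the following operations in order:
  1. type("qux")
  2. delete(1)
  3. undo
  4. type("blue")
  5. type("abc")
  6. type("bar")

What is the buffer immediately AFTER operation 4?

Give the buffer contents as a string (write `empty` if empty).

After op 1 (type): buf='qux' undo_depth=1 redo_depth=0
After op 2 (delete): buf='qu' undo_depth=2 redo_depth=0
After op 3 (undo): buf='qux' undo_depth=1 redo_depth=1
After op 4 (type): buf='quxblue' undo_depth=2 redo_depth=0

Answer: quxblue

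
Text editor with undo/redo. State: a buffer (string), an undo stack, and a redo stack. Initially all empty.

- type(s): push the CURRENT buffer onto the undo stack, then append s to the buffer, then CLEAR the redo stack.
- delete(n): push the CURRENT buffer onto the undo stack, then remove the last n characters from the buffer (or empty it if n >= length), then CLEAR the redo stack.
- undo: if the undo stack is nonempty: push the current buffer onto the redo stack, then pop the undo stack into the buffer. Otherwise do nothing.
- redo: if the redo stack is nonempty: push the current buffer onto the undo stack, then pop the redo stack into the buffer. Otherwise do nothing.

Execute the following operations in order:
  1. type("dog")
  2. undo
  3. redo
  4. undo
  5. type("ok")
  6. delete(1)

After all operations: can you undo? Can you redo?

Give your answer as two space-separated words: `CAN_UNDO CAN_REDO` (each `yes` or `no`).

Answer: yes no

Derivation:
After op 1 (type): buf='dog' undo_depth=1 redo_depth=0
After op 2 (undo): buf='(empty)' undo_depth=0 redo_depth=1
After op 3 (redo): buf='dog' undo_depth=1 redo_depth=0
After op 4 (undo): buf='(empty)' undo_depth=0 redo_depth=1
After op 5 (type): buf='ok' undo_depth=1 redo_depth=0
After op 6 (delete): buf='o' undo_depth=2 redo_depth=0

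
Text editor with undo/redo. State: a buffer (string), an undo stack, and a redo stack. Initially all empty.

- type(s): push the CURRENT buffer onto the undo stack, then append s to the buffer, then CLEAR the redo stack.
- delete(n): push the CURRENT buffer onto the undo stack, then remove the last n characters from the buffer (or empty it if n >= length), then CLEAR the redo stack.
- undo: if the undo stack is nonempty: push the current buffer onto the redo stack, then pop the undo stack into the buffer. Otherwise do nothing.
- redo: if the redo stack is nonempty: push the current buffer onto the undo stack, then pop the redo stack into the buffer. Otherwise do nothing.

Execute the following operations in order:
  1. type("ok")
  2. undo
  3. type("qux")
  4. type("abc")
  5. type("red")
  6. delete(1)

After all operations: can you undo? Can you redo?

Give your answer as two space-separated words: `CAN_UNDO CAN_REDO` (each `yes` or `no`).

Answer: yes no

Derivation:
After op 1 (type): buf='ok' undo_depth=1 redo_depth=0
After op 2 (undo): buf='(empty)' undo_depth=0 redo_depth=1
After op 3 (type): buf='qux' undo_depth=1 redo_depth=0
After op 4 (type): buf='quxabc' undo_depth=2 redo_depth=0
After op 5 (type): buf='quxabcred' undo_depth=3 redo_depth=0
After op 6 (delete): buf='quxabcre' undo_depth=4 redo_depth=0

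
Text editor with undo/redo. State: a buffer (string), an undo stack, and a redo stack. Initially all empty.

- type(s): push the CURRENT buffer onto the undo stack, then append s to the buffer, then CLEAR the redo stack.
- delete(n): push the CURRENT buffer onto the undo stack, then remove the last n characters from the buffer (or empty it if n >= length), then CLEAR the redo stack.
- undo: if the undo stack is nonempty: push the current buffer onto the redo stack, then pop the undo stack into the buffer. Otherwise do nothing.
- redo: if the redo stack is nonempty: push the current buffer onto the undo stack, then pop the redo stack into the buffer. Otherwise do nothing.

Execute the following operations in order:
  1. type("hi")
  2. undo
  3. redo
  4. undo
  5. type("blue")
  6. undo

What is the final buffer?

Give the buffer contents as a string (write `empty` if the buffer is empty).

Answer: empty

Derivation:
After op 1 (type): buf='hi' undo_depth=1 redo_depth=0
After op 2 (undo): buf='(empty)' undo_depth=0 redo_depth=1
After op 3 (redo): buf='hi' undo_depth=1 redo_depth=0
After op 4 (undo): buf='(empty)' undo_depth=0 redo_depth=1
After op 5 (type): buf='blue' undo_depth=1 redo_depth=0
After op 6 (undo): buf='(empty)' undo_depth=0 redo_depth=1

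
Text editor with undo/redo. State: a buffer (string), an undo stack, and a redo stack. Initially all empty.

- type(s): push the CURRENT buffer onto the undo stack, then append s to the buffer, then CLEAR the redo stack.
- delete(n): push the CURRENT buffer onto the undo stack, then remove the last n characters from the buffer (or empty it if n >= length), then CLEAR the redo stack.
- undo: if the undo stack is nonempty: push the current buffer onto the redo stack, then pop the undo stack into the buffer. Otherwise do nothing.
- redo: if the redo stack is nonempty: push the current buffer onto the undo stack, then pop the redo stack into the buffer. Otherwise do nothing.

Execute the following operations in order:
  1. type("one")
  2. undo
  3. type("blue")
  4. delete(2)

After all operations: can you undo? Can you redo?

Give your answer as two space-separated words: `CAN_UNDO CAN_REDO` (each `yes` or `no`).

Answer: yes no

Derivation:
After op 1 (type): buf='one' undo_depth=1 redo_depth=0
After op 2 (undo): buf='(empty)' undo_depth=0 redo_depth=1
After op 3 (type): buf='blue' undo_depth=1 redo_depth=0
After op 4 (delete): buf='bl' undo_depth=2 redo_depth=0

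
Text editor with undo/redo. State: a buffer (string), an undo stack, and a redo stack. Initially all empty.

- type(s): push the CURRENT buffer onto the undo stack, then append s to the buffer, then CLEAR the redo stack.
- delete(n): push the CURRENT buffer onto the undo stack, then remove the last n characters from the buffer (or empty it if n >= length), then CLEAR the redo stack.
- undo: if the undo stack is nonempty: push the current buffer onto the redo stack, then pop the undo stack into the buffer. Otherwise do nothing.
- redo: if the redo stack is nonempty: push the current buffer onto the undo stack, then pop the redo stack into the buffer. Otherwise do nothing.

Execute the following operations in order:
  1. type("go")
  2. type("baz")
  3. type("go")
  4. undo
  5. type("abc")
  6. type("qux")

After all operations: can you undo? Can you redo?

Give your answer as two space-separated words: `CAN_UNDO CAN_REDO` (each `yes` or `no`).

After op 1 (type): buf='go' undo_depth=1 redo_depth=0
After op 2 (type): buf='gobaz' undo_depth=2 redo_depth=0
After op 3 (type): buf='gobazgo' undo_depth=3 redo_depth=0
After op 4 (undo): buf='gobaz' undo_depth=2 redo_depth=1
After op 5 (type): buf='gobazabc' undo_depth=3 redo_depth=0
After op 6 (type): buf='gobazabcqux' undo_depth=4 redo_depth=0

Answer: yes no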